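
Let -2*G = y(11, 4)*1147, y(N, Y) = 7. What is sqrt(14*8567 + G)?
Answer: sqrt(463694)/2 ≈ 340.48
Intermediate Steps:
G = -8029/2 (G = -7*1147/2 = -1/2*8029 = -8029/2 ≈ -4014.5)
sqrt(14*8567 + G) = sqrt(14*8567 - 8029/2) = sqrt(119938 - 8029/2) = sqrt(231847/2) = sqrt(463694)/2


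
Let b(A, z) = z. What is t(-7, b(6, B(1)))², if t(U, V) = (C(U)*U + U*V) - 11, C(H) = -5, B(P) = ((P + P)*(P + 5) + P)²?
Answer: 1343281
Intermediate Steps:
B(P) = (P + 2*P*(5 + P))² (B(P) = ((2*P)*(5 + P) + P)² = (2*P*(5 + P) + P)² = (P + 2*P*(5 + P))²)
t(U, V) = -11 - 5*U + U*V (t(U, V) = (-5*U + U*V) - 11 = -11 - 5*U + U*V)
t(-7, b(6, B(1)))² = (-11 - 5*(-7) - 7*1²*(11 + 2*1)²)² = (-11 + 35 - 7*(11 + 2)²)² = (-11 + 35 - 7*13²)² = (-11 + 35 - 7*169)² = (-11 + 35 - 1183)² = (-1159)² = 1343281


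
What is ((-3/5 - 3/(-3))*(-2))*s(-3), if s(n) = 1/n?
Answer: 4/15 ≈ 0.26667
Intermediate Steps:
((-3/5 - 3/(-3))*(-2))*s(-3) = ((-3/5 - 3/(-3))*(-2))/(-3) = ((-3*1/5 - 3*(-1/3))*(-2))*(-1/3) = ((-3/5 + 1)*(-2))*(-1/3) = ((2/5)*(-2))*(-1/3) = -4/5*(-1/3) = 4/15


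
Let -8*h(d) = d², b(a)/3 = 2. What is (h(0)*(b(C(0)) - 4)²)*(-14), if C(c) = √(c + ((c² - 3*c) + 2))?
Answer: 0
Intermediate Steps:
C(c) = √(2 + c² - 2*c) (C(c) = √(c + (2 + c² - 3*c)) = √(2 + c² - 2*c))
b(a) = 6 (b(a) = 3*2 = 6)
h(d) = -d²/8
(h(0)*(b(C(0)) - 4)²)*(-14) = ((-⅛*0²)*(6 - 4)²)*(-14) = (-⅛*0*2²)*(-14) = (0*4)*(-14) = 0*(-14) = 0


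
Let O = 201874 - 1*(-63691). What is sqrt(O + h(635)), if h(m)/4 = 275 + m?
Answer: sqrt(269205) ≈ 518.85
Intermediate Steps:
h(m) = 1100 + 4*m (h(m) = 4*(275 + m) = 1100 + 4*m)
O = 265565 (O = 201874 + 63691 = 265565)
sqrt(O + h(635)) = sqrt(265565 + (1100 + 4*635)) = sqrt(265565 + (1100 + 2540)) = sqrt(265565 + 3640) = sqrt(269205)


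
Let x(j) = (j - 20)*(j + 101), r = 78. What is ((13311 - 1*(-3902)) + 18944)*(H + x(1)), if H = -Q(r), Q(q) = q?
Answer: -72892512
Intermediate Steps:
x(j) = (-20 + j)*(101 + j)
H = -78 (H = -1*78 = -78)
((13311 - 1*(-3902)) + 18944)*(H + x(1)) = ((13311 - 1*(-3902)) + 18944)*(-78 + (-2020 + 1² + 81*1)) = ((13311 + 3902) + 18944)*(-78 + (-2020 + 1 + 81)) = (17213 + 18944)*(-78 - 1938) = 36157*(-2016) = -72892512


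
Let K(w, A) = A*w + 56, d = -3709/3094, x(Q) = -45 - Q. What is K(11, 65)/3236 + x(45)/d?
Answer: 903956199/12002324 ≈ 75.315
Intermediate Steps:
d = -3709/3094 (d = -3709*1/3094 = -3709/3094 ≈ -1.1988)
K(w, A) = 56 + A*w
K(11, 65)/3236 + x(45)/d = (56 + 65*11)/3236 + (-45 - 1*45)/(-3709/3094) = (56 + 715)*(1/3236) + (-45 - 45)*(-3094/3709) = 771*(1/3236) - 90*(-3094/3709) = 771/3236 + 278460/3709 = 903956199/12002324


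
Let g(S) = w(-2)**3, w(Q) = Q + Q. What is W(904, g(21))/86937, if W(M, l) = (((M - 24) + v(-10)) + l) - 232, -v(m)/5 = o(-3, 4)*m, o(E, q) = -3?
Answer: 434/86937 ≈ 0.0049921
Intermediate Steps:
w(Q) = 2*Q
v(m) = 15*m (v(m) = -(-15)*m = 15*m)
g(S) = -64 (g(S) = (2*(-2))**3 = (-4)**3 = -64)
W(M, l) = -406 + M + l (W(M, l) = (((M - 24) + 15*(-10)) + l) - 232 = (((-24 + M) - 150) + l) - 232 = ((-174 + M) + l) - 232 = (-174 + M + l) - 232 = -406 + M + l)
W(904, g(21))/86937 = (-406 + 904 - 64)/86937 = 434*(1/86937) = 434/86937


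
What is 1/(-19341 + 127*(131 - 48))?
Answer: -1/8800 ≈ -0.00011364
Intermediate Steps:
1/(-19341 + 127*(131 - 48)) = 1/(-19341 + 127*83) = 1/(-19341 + 10541) = 1/(-8800) = -1/8800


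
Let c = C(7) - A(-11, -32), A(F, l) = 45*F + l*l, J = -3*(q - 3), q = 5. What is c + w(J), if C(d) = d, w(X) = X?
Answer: -528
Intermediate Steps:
J = -6 (J = -3*(5 - 3) = -3*2 = -6)
A(F, l) = l² + 45*F (A(F, l) = 45*F + l² = l² + 45*F)
c = -522 (c = 7 - ((-32)² + 45*(-11)) = 7 - (1024 - 495) = 7 - 1*529 = 7 - 529 = -522)
c + w(J) = -522 - 6 = -528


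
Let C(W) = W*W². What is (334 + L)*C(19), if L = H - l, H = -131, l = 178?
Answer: 171475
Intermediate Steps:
C(W) = W³
L = -309 (L = -131 - 1*178 = -131 - 178 = -309)
(334 + L)*C(19) = (334 - 309)*19³ = 25*6859 = 171475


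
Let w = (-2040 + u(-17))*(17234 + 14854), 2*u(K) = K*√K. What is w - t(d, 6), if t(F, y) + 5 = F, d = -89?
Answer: -65459426 - 272748*I*√17 ≈ -6.5459e+7 - 1.1246e+6*I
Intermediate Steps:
t(F, y) = -5 + F
u(K) = K^(3/2)/2 (u(K) = (K*√K)/2 = K^(3/2)/2)
w = -65459520 - 272748*I*√17 (w = (-2040 + (-17)^(3/2)/2)*(17234 + 14854) = (-2040 + (-17*I*√17)/2)*32088 = (-2040 - 17*I*√17/2)*32088 = -65459520 - 272748*I*√17 ≈ -6.546e+7 - 1.1246e+6*I)
w - t(d, 6) = (-65459520 - 272748*I*√17) - (-5 - 89) = (-65459520 - 272748*I*√17) - 1*(-94) = (-65459520 - 272748*I*√17) + 94 = -65459426 - 272748*I*√17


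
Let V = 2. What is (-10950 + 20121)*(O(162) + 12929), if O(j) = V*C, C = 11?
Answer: 118773621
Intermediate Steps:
O(j) = 22 (O(j) = 2*11 = 22)
(-10950 + 20121)*(O(162) + 12929) = (-10950 + 20121)*(22 + 12929) = 9171*12951 = 118773621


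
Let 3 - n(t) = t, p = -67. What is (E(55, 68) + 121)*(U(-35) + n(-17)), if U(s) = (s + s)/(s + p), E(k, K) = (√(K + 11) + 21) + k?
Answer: 207835/51 + 1055*√79/51 ≈ 4259.1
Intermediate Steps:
n(t) = 3 - t
E(k, K) = 21 + k + √(11 + K) (E(k, K) = (√(11 + K) + 21) + k = (21 + √(11 + K)) + k = 21 + k + √(11 + K))
U(s) = 2*s/(-67 + s) (U(s) = (s + s)/(s - 67) = (2*s)/(-67 + s) = 2*s/(-67 + s))
(E(55, 68) + 121)*(U(-35) + n(-17)) = ((21 + 55 + √(11 + 68)) + 121)*(2*(-35)/(-67 - 35) + (3 - 1*(-17))) = ((21 + 55 + √79) + 121)*(2*(-35)/(-102) + (3 + 17)) = ((76 + √79) + 121)*(2*(-35)*(-1/102) + 20) = (197 + √79)*(35/51 + 20) = (197 + √79)*(1055/51) = 207835/51 + 1055*√79/51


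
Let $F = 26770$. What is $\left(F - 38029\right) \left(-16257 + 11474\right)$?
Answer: $53851797$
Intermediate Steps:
$\left(F - 38029\right) \left(-16257 + 11474\right) = \left(26770 - 38029\right) \left(-16257 + 11474\right) = \left(-11259\right) \left(-4783\right) = 53851797$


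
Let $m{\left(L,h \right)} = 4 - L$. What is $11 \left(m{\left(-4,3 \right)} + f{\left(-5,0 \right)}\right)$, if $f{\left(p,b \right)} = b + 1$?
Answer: $99$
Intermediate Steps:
$f{\left(p,b \right)} = 1 + b$
$11 \left(m{\left(-4,3 \right)} + f{\left(-5,0 \right)}\right) = 11 \left(\left(4 - -4\right) + \left(1 + 0\right)\right) = 11 \left(\left(4 + 4\right) + 1\right) = 11 \left(8 + 1\right) = 11 \cdot 9 = 99$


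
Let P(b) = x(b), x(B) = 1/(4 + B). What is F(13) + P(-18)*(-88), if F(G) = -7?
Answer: -5/7 ≈ -0.71429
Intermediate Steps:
P(b) = 1/(4 + b)
F(13) + P(-18)*(-88) = -7 - 88/(4 - 18) = -7 - 88/(-14) = -7 - 1/14*(-88) = -7 + 44/7 = -5/7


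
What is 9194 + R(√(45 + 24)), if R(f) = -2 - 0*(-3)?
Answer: 9192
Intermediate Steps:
R(f) = -2 (R(f) = -2 - 6*0 = -2 + 0 = -2)
9194 + R(√(45 + 24)) = 9194 - 2 = 9192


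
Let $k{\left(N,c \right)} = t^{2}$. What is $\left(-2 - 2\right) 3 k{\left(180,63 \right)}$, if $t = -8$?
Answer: $-768$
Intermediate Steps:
$k{\left(N,c \right)} = 64$ ($k{\left(N,c \right)} = \left(-8\right)^{2} = 64$)
$\left(-2 - 2\right) 3 k{\left(180,63 \right)} = \left(-2 - 2\right) 3 \cdot 64 = \left(-4\right) 3 \cdot 64 = \left(-12\right) 64 = -768$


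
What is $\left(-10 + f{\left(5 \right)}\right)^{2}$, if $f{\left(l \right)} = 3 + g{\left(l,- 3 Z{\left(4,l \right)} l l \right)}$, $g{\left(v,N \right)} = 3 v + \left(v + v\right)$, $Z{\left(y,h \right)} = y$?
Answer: $324$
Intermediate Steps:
$g{\left(v,N \right)} = 5 v$ ($g{\left(v,N \right)} = 3 v + 2 v = 5 v$)
$f{\left(l \right)} = 3 + 5 l$
$\left(-10 + f{\left(5 \right)}\right)^{2} = \left(-10 + \left(3 + 5 \cdot 5\right)\right)^{2} = \left(-10 + \left(3 + 25\right)\right)^{2} = \left(-10 + 28\right)^{2} = 18^{2} = 324$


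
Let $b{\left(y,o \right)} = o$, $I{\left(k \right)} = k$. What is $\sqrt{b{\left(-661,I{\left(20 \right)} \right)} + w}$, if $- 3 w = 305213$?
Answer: $\frac{i \sqrt{915459}}{3} \approx 318.93 i$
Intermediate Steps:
$w = - \frac{305213}{3}$ ($w = \left(- \frac{1}{3}\right) 305213 = - \frac{305213}{3} \approx -1.0174 \cdot 10^{5}$)
$\sqrt{b{\left(-661,I{\left(20 \right)} \right)} + w} = \sqrt{20 - \frac{305213}{3}} = \sqrt{- \frac{305153}{3}} = \frac{i \sqrt{915459}}{3}$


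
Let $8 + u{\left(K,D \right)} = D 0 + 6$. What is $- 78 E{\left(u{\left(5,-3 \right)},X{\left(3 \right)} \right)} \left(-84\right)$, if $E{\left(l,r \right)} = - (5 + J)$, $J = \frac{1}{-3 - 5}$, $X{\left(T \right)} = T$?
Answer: $-31941$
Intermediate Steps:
$J = - \frac{1}{8}$ ($J = \frac{1}{-8} = - \frac{1}{8} \approx -0.125$)
$u{\left(K,D \right)} = -2$ ($u{\left(K,D \right)} = -8 + \left(D 0 + 6\right) = -8 + \left(0 + 6\right) = -8 + 6 = -2$)
$E{\left(l,r \right)} = - \frac{39}{8}$ ($E{\left(l,r \right)} = - (5 - \frac{1}{8}) = \left(-1\right) \frac{39}{8} = - \frac{39}{8}$)
$- 78 E{\left(u{\left(5,-3 \right)},X{\left(3 \right)} \right)} \left(-84\right) = \left(-78\right) \left(- \frac{39}{8}\right) \left(-84\right) = \frac{1521}{4} \left(-84\right) = -31941$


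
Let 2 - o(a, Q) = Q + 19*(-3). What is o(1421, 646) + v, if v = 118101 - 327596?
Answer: -210082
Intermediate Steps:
o(a, Q) = 59 - Q (o(a, Q) = 2 - (Q + 19*(-3)) = 2 - (Q - 57) = 2 - (-57 + Q) = 2 + (57 - Q) = 59 - Q)
v = -209495
o(1421, 646) + v = (59 - 1*646) - 209495 = (59 - 646) - 209495 = -587 - 209495 = -210082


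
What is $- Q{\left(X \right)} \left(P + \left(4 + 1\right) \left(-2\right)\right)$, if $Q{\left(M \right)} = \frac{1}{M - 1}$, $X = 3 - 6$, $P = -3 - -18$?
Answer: $\frac{5}{4} \approx 1.25$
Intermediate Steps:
$P = 15$ ($P = -3 + 18 = 15$)
$X = -3$ ($X = 3 - 6 = -3$)
$Q{\left(M \right)} = \frac{1}{-1 + M}$
$- Q{\left(X \right)} \left(P + \left(4 + 1\right) \left(-2\right)\right) = - \frac{1}{-1 - 3} \left(15 + \left(4 + 1\right) \left(-2\right)\right) = - \frac{1}{-4} \left(15 + 5 \left(-2\right)\right) = \left(-1\right) \left(- \frac{1}{4}\right) \left(15 - 10\right) = \frac{1}{4} \cdot 5 = \frac{5}{4}$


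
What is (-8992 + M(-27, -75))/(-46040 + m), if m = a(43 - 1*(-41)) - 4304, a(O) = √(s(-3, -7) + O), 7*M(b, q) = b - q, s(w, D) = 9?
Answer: 14591872/81758653 + 62896*√93/17741627701 ≈ 0.17851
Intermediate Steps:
M(b, q) = -q/7 + b/7 (M(b, q) = (b - q)/7 = -q/7 + b/7)
a(O) = √(9 + O)
m = -4304 + √93 (m = √(9 + (43 - 1*(-41))) - 4304 = √(9 + (43 + 41)) - 4304 = √(9 + 84) - 4304 = √93 - 4304 = -4304 + √93 ≈ -4294.4)
(-8992 + M(-27, -75))/(-46040 + m) = (-8992 + (-⅐*(-75) + (⅐)*(-27)))/(-46040 + (-4304 + √93)) = (-8992 + (75/7 - 27/7))/(-50344 + √93) = (-8992 + 48/7)/(-50344 + √93) = -62896/(7*(-50344 + √93))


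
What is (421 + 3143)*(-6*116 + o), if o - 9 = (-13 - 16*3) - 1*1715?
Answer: -8778132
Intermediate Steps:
o = -1767 (o = 9 + ((-13 - 16*3) - 1*1715) = 9 + ((-13 - 48) - 1715) = 9 + (-61 - 1715) = 9 - 1776 = -1767)
(421 + 3143)*(-6*116 + o) = (421 + 3143)*(-6*116 - 1767) = 3564*(-696 - 1767) = 3564*(-2463) = -8778132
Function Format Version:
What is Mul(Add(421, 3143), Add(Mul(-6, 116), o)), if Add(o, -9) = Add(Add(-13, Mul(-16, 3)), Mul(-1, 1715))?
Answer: -8778132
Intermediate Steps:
o = -1767 (o = Add(9, Add(Add(-13, Mul(-16, 3)), Mul(-1, 1715))) = Add(9, Add(Add(-13, -48), -1715)) = Add(9, Add(-61, -1715)) = Add(9, -1776) = -1767)
Mul(Add(421, 3143), Add(Mul(-6, 116), o)) = Mul(Add(421, 3143), Add(Mul(-6, 116), -1767)) = Mul(3564, Add(-696, -1767)) = Mul(3564, -2463) = -8778132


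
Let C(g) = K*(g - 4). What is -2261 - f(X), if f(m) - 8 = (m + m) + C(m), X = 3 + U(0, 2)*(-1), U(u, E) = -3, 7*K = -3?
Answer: -15961/7 ≈ -2280.1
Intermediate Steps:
K = -3/7 (K = (⅐)*(-3) = -3/7 ≈ -0.42857)
C(g) = 12/7 - 3*g/7 (C(g) = -3*(g - 4)/7 = -3*(-4 + g)/7 = 12/7 - 3*g/7)
X = 6 (X = 3 - 3*(-1) = 3 + 3 = 6)
f(m) = 68/7 + 11*m/7 (f(m) = 8 + ((m + m) + (12/7 - 3*m/7)) = 8 + (2*m + (12/7 - 3*m/7)) = 8 + (12/7 + 11*m/7) = 68/7 + 11*m/7)
-2261 - f(X) = -2261 - (68/7 + (11/7)*6) = -2261 - (68/7 + 66/7) = -2261 - 1*134/7 = -2261 - 134/7 = -15961/7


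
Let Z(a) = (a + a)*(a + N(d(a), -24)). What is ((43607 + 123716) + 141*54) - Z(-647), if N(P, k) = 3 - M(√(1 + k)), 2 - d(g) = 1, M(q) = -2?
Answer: -655811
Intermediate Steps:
d(g) = 1 (d(g) = 2 - 1*1 = 2 - 1 = 1)
N(P, k) = 5 (N(P, k) = 3 - 1*(-2) = 3 + 2 = 5)
Z(a) = 2*a*(5 + a) (Z(a) = (a + a)*(a + 5) = (2*a)*(5 + a) = 2*a*(5 + a))
((43607 + 123716) + 141*54) - Z(-647) = ((43607 + 123716) + 141*54) - 2*(-647)*(5 - 647) = (167323 + 7614) - 2*(-647)*(-642) = 174937 - 1*830748 = 174937 - 830748 = -655811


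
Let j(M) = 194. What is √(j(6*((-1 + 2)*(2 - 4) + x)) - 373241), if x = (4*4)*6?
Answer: I*√373047 ≈ 610.78*I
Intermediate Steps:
x = 96 (x = 16*6 = 96)
√(j(6*((-1 + 2)*(2 - 4) + x)) - 373241) = √(194 - 373241) = √(-373047) = I*√373047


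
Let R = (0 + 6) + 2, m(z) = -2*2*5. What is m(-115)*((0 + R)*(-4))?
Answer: 640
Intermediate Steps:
m(z) = -20 (m(z) = -4*5 = -20)
R = 8 (R = 6 + 2 = 8)
m(-115)*((0 + R)*(-4)) = -20*(0 + 8)*(-4) = -160*(-4) = -20*(-32) = 640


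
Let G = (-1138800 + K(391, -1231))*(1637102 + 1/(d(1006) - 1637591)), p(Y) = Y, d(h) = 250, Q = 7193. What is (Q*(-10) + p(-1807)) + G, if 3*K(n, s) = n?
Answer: -9156592761913767980/4912023 ≈ -1.8641e+12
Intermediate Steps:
K(n, s) = n/3
G = -9156592399715928029/4912023 (G = (-1138800 + (⅓)*391)*(1637102 + 1/(250 - 1637591)) = (-1138800 + 391/3)*(1637102 + 1/(-1637341)) = -3416009*(1637102 - 1/1637341)/3 = -3416009/3*2680494225781/1637341 = -9156592399715928029/4912023 ≈ -1.8641e+12)
(Q*(-10) + p(-1807)) + G = (7193*(-10) - 1807) - 9156592399715928029/4912023 = (-71930 - 1807) - 9156592399715928029/4912023 = -73737 - 9156592399715928029/4912023 = -9156592761913767980/4912023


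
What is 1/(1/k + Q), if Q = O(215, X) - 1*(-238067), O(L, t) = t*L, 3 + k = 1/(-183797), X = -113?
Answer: 551392/117871986827 ≈ 4.6779e-6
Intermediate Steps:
k = -551392/183797 (k = -3 + 1/(-183797) = -3 - 1/183797 = -551392/183797 ≈ -3.0000)
O(L, t) = L*t
Q = 213772 (Q = 215*(-113) - 1*(-238067) = -24295 + 238067 = 213772)
1/(1/k + Q) = 1/(1/(-551392/183797) + 213772) = 1/(-183797/551392 + 213772) = 1/(117871986827/551392) = 551392/117871986827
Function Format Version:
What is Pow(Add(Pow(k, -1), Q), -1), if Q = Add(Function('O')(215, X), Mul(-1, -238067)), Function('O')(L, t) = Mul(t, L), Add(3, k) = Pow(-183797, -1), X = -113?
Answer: Rational(551392, 117871986827) ≈ 4.6779e-6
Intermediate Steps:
k = Rational(-551392, 183797) (k = Add(-3, Pow(-183797, -1)) = Add(-3, Rational(-1, 183797)) = Rational(-551392, 183797) ≈ -3.0000)
Function('O')(L, t) = Mul(L, t)
Q = 213772 (Q = Add(Mul(215, -113), Mul(-1, -238067)) = Add(-24295, 238067) = 213772)
Pow(Add(Pow(k, -1), Q), -1) = Pow(Add(Pow(Rational(-551392, 183797), -1), 213772), -1) = Pow(Add(Rational(-183797, 551392), 213772), -1) = Pow(Rational(117871986827, 551392), -1) = Rational(551392, 117871986827)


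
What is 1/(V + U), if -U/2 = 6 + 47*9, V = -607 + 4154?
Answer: 1/2689 ≈ 0.00037189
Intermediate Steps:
V = 3547
U = -858 (U = -2*(6 + 47*9) = -2*(6 + 423) = -2*429 = -858)
1/(V + U) = 1/(3547 - 858) = 1/2689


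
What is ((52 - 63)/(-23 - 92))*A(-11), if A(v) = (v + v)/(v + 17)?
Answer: -121/345 ≈ -0.35072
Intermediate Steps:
A(v) = 2*v/(17 + v) (A(v) = (2*v)/(17 + v) = 2*v/(17 + v))
((52 - 63)/(-23 - 92))*A(-11) = ((52 - 63)/(-23 - 92))*(2*(-11)/(17 - 11)) = (-11/(-115))*(2*(-11)/6) = (-11*(-1/115))*(2*(-11)*(⅙)) = (11/115)*(-11/3) = -121/345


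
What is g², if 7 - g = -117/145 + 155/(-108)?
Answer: 20947062361/245235600 ≈ 85.416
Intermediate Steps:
g = 144731/15660 (g = 7 - (-117/145 + 155/(-108)) = 7 - (-117*1/145 + 155*(-1/108)) = 7 - (-117/145 - 155/108) = 7 - 1*(-35111/15660) = 7 + 35111/15660 = 144731/15660 ≈ 9.2421)
g² = (144731/15660)² = 20947062361/245235600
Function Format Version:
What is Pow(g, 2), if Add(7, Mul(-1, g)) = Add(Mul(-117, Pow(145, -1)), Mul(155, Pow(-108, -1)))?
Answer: Rational(20947062361, 245235600) ≈ 85.416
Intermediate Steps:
g = Rational(144731, 15660) (g = Add(7, Mul(-1, Add(Mul(-117, Pow(145, -1)), Mul(155, Pow(-108, -1))))) = Add(7, Mul(-1, Add(Mul(-117, Rational(1, 145)), Mul(155, Rational(-1, 108))))) = Add(7, Mul(-1, Add(Rational(-117, 145), Rational(-155, 108)))) = Add(7, Mul(-1, Rational(-35111, 15660))) = Add(7, Rational(35111, 15660)) = Rational(144731, 15660) ≈ 9.2421)
Pow(g, 2) = Pow(Rational(144731, 15660), 2) = Rational(20947062361, 245235600)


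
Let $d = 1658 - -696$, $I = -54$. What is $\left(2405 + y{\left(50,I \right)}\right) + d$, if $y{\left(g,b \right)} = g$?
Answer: $4809$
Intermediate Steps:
$d = 2354$ ($d = 1658 + 696 = 2354$)
$\left(2405 + y{\left(50,I \right)}\right) + d = \left(2405 + 50\right) + 2354 = 2455 + 2354 = 4809$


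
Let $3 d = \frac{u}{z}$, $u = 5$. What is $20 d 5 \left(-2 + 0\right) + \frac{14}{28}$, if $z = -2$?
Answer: $\frac{1003}{6} \approx 167.17$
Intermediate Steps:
$d = - \frac{5}{6}$ ($d = \frac{5 \frac{1}{-2}}{3} = \frac{5 \left(- \frac{1}{2}\right)}{3} = \frac{1}{3} \left(- \frac{5}{2}\right) = - \frac{5}{6} \approx -0.83333$)
$20 d 5 \left(-2 + 0\right) + \frac{14}{28} = 20 \left(- \frac{5 \cdot 5 \left(-2 + 0\right)}{6}\right) + \frac{14}{28} = 20 \left(- \frac{5 \cdot 5 \left(-2\right)}{6}\right) + 14 \cdot \frac{1}{28} = 20 \left(\left(- \frac{5}{6}\right) \left(-10\right)\right) + \frac{1}{2} = 20 \cdot \frac{25}{3} + \frac{1}{2} = \frac{500}{3} + \frac{1}{2} = \frac{1003}{6}$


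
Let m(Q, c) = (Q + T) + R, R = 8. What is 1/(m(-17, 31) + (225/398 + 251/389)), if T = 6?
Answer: -154822/277043 ≈ -0.55884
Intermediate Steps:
m(Q, c) = 14 + Q (m(Q, c) = (Q + 6) + 8 = (6 + Q) + 8 = 14 + Q)
1/(m(-17, 31) + (225/398 + 251/389)) = 1/((14 - 17) + (225/398 + 251/389)) = 1/(-3 + (225*(1/398) + 251*(1/389))) = 1/(-3 + (225/398 + 251/389)) = 1/(-3 + 187423/154822) = 1/(-277043/154822) = -154822/277043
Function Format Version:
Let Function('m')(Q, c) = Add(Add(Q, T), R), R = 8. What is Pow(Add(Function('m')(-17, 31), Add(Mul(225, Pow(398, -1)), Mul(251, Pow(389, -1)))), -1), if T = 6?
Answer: Rational(-154822, 277043) ≈ -0.55884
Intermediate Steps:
Function('m')(Q, c) = Add(14, Q) (Function('m')(Q, c) = Add(Add(Q, 6), 8) = Add(Add(6, Q), 8) = Add(14, Q))
Pow(Add(Function('m')(-17, 31), Add(Mul(225, Pow(398, -1)), Mul(251, Pow(389, -1)))), -1) = Pow(Add(Add(14, -17), Add(Mul(225, Pow(398, -1)), Mul(251, Pow(389, -1)))), -1) = Pow(Add(-3, Add(Mul(225, Rational(1, 398)), Mul(251, Rational(1, 389)))), -1) = Pow(Add(-3, Add(Rational(225, 398), Rational(251, 389))), -1) = Pow(Add(-3, Rational(187423, 154822)), -1) = Pow(Rational(-277043, 154822), -1) = Rational(-154822, 277043)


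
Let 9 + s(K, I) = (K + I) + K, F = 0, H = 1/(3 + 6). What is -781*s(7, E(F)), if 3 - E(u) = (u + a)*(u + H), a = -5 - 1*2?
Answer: -61699/9 ≈ -6855.4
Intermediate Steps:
H = 1/9 ≈ 0.11111
a = -7 (a = -5 - 2 = -7)
E(u) = 3 - (-7 + u)*(1/9 + u) (E(u) = 3 - (u - 7)*(u + 1/9) = 3 - (-7 + u)*(1/9 + u))
s(K, I) = -9 + I + 2*K (s(K, I) = -9 + ((K + I) + K) = -9 + ((I + K) + K) = -9 + (I + 2*K) = -9 + I + 2*K)
-781*s(7, E(F)) = -781*(-9 + (34/9 - 1*0**2 + (62/9)*0) + 2*7) = -781*(-9 + (34/9 - 1*0 + 0) + 14) = -781*(-9 + (34/9 + 0 + 0) + 14) = -781*(-9 + 34/9 + 14) = -781*79/9 = -61699/9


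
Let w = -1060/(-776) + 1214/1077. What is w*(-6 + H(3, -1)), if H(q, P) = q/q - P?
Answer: -1041842/104469 ≈ -9.9727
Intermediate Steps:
H(q, P) = 1 - P
w = 520921/208938 (w = -1060*(-1/776) + 1214*(1/1077) = 265/194 + 1214/1077 = 520921/208938 ≈ 2.4932)
w*(-6 + H(3, -1)) = 520921*(-6 + (1 - 1*(-1)))/208938 = 520921*(-6 + (1 + 1))/208938 = 520921*(-6 + 2)/208938 = (520921/208938)*(-4) = -1041842/104469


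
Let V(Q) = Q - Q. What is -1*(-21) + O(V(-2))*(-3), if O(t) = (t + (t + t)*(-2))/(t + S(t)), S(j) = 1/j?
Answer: 21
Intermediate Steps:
S(j) = 1/j
V(Q) = 0
O(t) = -3*t/(t + 1/t) (O(t) = (t + (t + t)*(-2))/(t + 1/t) = (t + (2*t)*(-2))/(t + 1/t) = (t - 4*t)/(t + 1/t) = (-3*t)/(t + 1/t) = -3*t/(t + 1/t))
-1*(-21) + O(V(-2))*(-3) = -1*(-21) - 3*0²/(1 + 0²)*(-3) = 21 - 3*0/(1 + 0)*(-3) = 21 - 3*0/1*(-3) = 21 - 3*0*1*(-3) = 21 + 0*(-3) = 21 + 0 = 21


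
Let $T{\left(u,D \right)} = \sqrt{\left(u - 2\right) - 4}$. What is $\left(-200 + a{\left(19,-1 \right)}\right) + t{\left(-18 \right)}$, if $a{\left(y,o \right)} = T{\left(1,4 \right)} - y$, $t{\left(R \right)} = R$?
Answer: $-237 + i \sqrt{5} \approx -237.0 + 2.2361 i$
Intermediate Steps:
$T{\left(u,D \right)} = \sqrt{-6 + u}$ ($T{\left(u,D \right)} = \sqrt{\left(-2 + u\right) - 4} = \sqrt{-6 + u}$)
$a{\left(y,o \right)} = - y + i \sqrt{5}$ ($a{\left(y,o \right)} = \sqrt{-6 + 1} - y = \sqrt{-5} - y = i \sqrt{5} - y = - y + i \sqrt{5}$)
$\left(-200 + a{\left(19,-1 \right)}\right) + t{\left(-18 \right)} = \left(-200 + \left(\left(-1\right) 19 + i \sqrt{5}\right)\right) - 18 = \left(-200 - \left(19 - i \sqrt{5}\right)\right) - 18 = \left(-219 + i \sqrt{5}\right) - 18 = -237 + i \sqrt{5}$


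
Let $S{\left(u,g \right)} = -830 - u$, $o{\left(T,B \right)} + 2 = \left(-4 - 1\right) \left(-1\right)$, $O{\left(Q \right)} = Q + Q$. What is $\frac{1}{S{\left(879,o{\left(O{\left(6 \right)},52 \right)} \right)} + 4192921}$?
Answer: $\frac{1}{4191212} \approx 2.3859 \cdot 10^{-7}$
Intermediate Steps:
$O{\left(Q \right)} = 2 Q$
$o{\left(T,B \right)} = 3$ ($o{\left(T,B \right)} = -2 + \left(-4 - 1\right) \left(-1\right) = -2 - -5 = -2 + 5 = 3$)
$\frac{1}{S{\left(879,o{\left(O{\left(6 \right)},52 \right)} \right)} + 4192921} = \frac{1}{\left(-830 - 879\right) + 4192921} = \frac{1}{-1709 + 4192921} = \frac{1}{4191212}$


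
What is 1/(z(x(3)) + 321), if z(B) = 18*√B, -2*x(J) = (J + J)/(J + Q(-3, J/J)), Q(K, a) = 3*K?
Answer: 107/34293 - √2/11431 ≈ 0.0029965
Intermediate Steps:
x(J) = -J/(-9 + J) (x(J) = -(J + J)/(2*(J + 3*(-3))) = -2*J/(2*(J - 9)) = -2*J/(2*(-9 + J)) = -J/(-9 + J))
1/(z(x(3)) + 321) = 1/(18*√(-1*3/(-9 + 3)) + 321) = 1/(18*√(-1*3/(-6)) + 321) = 1/(18*√(-1*3*(-⅙)) + 321) = 1/(18*√(½) + 321) = 1/(18*(√2/2) + 321) = 1/(9*√2 + 321) = 1/(321 + 9*√2)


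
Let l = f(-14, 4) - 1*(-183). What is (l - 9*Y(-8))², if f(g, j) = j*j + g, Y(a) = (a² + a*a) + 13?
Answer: 1175056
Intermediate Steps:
Y(a) = 13 + 2*a² (Y(a) = (a² + a²) + 13 = 2*a² + 13 = 13 + 2*a²)
f(g, j) = g + j² (f(g, j) = j² + g = g + j²)
l = 185 (l = (-14 + 4²) - 1*(-183) = (-14 + 16) + 183 = 2 + 183 = 185)
(l - 9*Y(-8))² = (185 - 9*(13 + 2*(-8)²))² = (185 - 9*(13 + 2*64))² = (185 - 9*(13 + 128))² = (185 - 9*141)² = (185 - 1269)² = (-1084)² = 1175056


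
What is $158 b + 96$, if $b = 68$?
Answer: $10840$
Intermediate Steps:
$158 b + 96 = 158 \cdot 68 + 96 = 10744 + 96 = 10840$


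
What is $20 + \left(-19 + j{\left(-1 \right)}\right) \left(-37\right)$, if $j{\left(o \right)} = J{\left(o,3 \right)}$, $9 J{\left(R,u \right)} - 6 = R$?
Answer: $\frac{6322}{9} \approx 702.44$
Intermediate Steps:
$J{\left(R,u \right)} = \frac{2}{3} + \frac{R}{9}$
$j{\left(o \right)} = \frac{2}{3} + \frac{o}{9}$
$20 + \left(-19 + j{\left(-1 \right)}\right) \left(-37\right) = 20 + \left(-19 + \left(\frac{2}{3} + \frac{1}{9} \left(-1\right)\right)\right) \left(-37\right) = 20 + \left(-19 + \left(\frac{2}{3} - \frac{1}{9}\right)\right) \left(-37\right) = 20 + \left(-19 + \frac{5}{9}\right) \left(-37\right) = 20 - - \frac{6142}{9} = 20 + \frac{6142}{9} = \frac{6322}{9}$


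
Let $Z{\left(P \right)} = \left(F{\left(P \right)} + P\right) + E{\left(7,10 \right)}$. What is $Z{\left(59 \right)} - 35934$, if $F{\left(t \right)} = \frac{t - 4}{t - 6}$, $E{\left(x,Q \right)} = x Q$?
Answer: $- \frac{1897610}{53} \approx -35804.0$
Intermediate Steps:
$E{\left(x,Q \right)} = Q x$
$F{\left(t \right)} = \frac{-4 + t}{-6 + t}$
$Z{\left(P \right)} = 70 + P + \frac{-4 + P}{-6 + P}$ ($Z{\left(P \right)} = \left(\frac{-4 + P}{-6 + P} + P\right) + 10 \cdot 7 = \left(P + \frac{-4 + P}{-6 + P}\right) + 70 = 70 + P + \frac{-4 + P}{-6 + P}$)
$Z{\left(59 \right)} - 35934 = \frac{-424 + 59^{2} + 65 \cdot 59}{-6 + 59} - 35934 = \frac{-424 + 3481 + 3835}{53} - 35934 = \frac{1}{53} \cdot 6892 - 35934 = \frac{6892}{53} - 35934 = - \frac{1897610}{53}$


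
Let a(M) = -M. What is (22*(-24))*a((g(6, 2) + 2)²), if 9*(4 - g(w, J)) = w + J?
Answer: 372416/27 ≈ 13793.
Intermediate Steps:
g(w, J) = 4 - J/9 - w/9 (g(w, J) = 4 - (w + J)/9 = 4 - (J + w)/9 = 4 + (-J/9 - w/9) = 4 - J/9 - w/9)
(22*(-24))*a((g(6, 2) + 2)²) = (22*(-24))*(-((4 - ⅑*2 - ⅑*6) + 2)²) = -(-528)*((4 - 2/9 - ⅔) + 2)² = -(-528)*(28/9 + 2)² = -(-528)*(46/9)² = -(-528)*2116/81 = -528*(-2116/81) = 372416/27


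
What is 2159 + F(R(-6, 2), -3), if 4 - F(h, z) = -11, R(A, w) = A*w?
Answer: 2174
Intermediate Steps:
F(h, z) = 15 (F(h, z) = 4 - 1*(-11) = 4 + 11 = 15)
2159 + F(R(-6, 2), -3) = 2159 + 15 = 2174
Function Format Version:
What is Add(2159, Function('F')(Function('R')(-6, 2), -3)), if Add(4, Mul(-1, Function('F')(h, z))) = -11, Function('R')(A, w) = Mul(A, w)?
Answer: 2174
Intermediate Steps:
Function('F')(h, z) = 15 (Function('F')(h, z) = Add(4, Mul(-1, -11)) = Add(4, 11) = 15)
Add(2159, Function('F')(Function('R')(-6, 2), -3)) = Add(2159, 15) = 2174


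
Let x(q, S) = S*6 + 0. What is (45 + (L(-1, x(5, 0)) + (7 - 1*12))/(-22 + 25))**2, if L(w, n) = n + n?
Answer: 16900/9 ≈ 1877.8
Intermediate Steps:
x(q, S) = 6*S (x(q, S) = 6*S + 0 = 6*S)
L(w, n) = 2*n
(45 + (L(-1, x(5, 0)) + (7 - 1*12))/(-22 + 25))**2 = (45 + (2*(6*0) + (7 - 1*12))/(-22 + 25))**2 = (45 + (2*0 + (7 - 12))/3)**2 = (45 + (0 - 5)*(1/3))**2 = (45 - 5*1/3)**2 = (45 - 5/3)**2 = (130/3)**2 = 16900/9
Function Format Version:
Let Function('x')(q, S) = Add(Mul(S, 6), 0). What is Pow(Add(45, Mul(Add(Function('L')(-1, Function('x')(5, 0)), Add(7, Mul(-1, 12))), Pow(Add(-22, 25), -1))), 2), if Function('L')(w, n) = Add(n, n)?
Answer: Rational(16900, 9) ≈ 1877.8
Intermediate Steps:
Function('x')(q, S) = Mul(6, S) (Function('x')(q, S) = Add(Mul(6, S), 0) = Mul(6, S))
Function('L')(w, n) = Mul(2, n)
Pow(Add(45, Mul(Add(Function('L')(-1, Function('x')(5, 0)), Add(7, Mul(-1, 12))), Pow(Add(-22, 25), -1))), 2) = Pow(Add(45, Mul(Add(Mul(2, Mul(6, 0)), Add(7, Mul(-1, 12))), Pow(Add(-22, 25), -1))), 2) = Pow(Add(45, Mul(Add(Mul(2, 0), Add(7, -12)), Pow(3, -1))), 2) = Pow(Add(45, Mul(Add(0, -5), Rational(1, 3))), 2) = Pow(Add(45, Mul(-5, Rational(1, 3))), 2) = Pow(Add(45, Rational(-5, 3)), 2) = Pow(Rational(130, 3), 2) = Rational(16900, 9)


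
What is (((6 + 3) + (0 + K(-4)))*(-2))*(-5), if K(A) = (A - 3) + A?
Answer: -20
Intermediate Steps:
K(A) = -3 + 2*A (K(A) = (-3 + A) + A = -3 + 2*A)
(((6 + 3) + (0 + K(-4)))*(-2))*(-5) = (((6 + 3) + (0 + (-3 + 2*(-4))))*(-2))*(-5) = ((9 + (0 + (-3 - 8)))*(-2))*(-5) = ((9 + (0 - 11))*(-2))*(-5) = ((9 - 11)*(-2))*(-5) = -2*(-2)*(-5) = 4*(-5) = -20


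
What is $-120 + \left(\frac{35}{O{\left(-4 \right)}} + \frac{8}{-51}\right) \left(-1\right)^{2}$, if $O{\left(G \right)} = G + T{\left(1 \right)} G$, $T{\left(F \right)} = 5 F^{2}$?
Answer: $- \frac{49619}{408} \approx -121.62$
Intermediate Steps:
$O{\left(G \right)} = 6 G$ ($O{\left(G \right)} = G + 5 \cdot 1^{2} G = G + 5 \cdot 1 G = G + 5 G = 6 G$)
$-120 + \left(\frac{35}{O{\left(-4 \right)}} + \frac{8}{-51}\right) \left(-1\right)^{2} = -120 + \left(\frac{35}{6 \left(-4\right)} + \frac{8}{-51}\right) \left(-1\right)^{2} = -120 + \left(\frac{35}{-24} + 8 \left(- \frac{1}{51}\right)\right) 1 = -120 + \left(35 \left(- \frac{1}{24}\right) - \frac{8}{51}\right) 1 = -120 + \left(- \frac{35}{24} - \frac{8}{51}\right) 1 = -120 - \frac{659}{408} = - \frac{49619}{408}$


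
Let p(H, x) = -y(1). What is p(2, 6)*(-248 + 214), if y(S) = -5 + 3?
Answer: -68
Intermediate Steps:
y(S) = -2
p(H, x) = 2 (p(H, x) = -1*(-2) = 2)
p(2, 6)*(-248 + 214) = 2*(-248 + 214) = 2*(-34) = -68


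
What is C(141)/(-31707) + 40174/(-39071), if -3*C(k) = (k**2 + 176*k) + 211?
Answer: -2066790586/3716472591 ≈ -0.55612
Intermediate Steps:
C(k) = -211/3 - 176*k/3 - k**2/3 (C(k) = -((k**2 + 176*k) + 211)/3 = -(211 + k**2 + 176*k)/3 = -211/3 - 176*k/3 - k**2/3)
C(141)/(-31707) + 40174/(-39071) = (-211/3 - 176/3*141 - 1/3*141**2)/(-31707) + 40174/(-39071) = (-211/3 - 8272 - 1/3*19881)*(-1/31707) + 40174*(-1/39071) = (-211/3 - 8272 - 6627)*(-1/31707) - 40174/39071 = -44908/3*(-1/31707) - 40174/39071 = 44908/95121 - 40174/39071 = -2066790586/3716472591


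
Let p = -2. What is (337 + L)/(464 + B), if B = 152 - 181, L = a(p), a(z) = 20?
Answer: 119/145 ≈ 0.82069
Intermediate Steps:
L = 20
B = -29
(337 + L)/(464 + B) = (337 + 20)/(464 - 29) = 357/435 = 357*(1/435) = 119/145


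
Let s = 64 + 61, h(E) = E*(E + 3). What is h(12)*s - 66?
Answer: 22434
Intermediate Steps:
h(E) = E*(3 + E)
s = 125
h(12)*s - 66 = (12*(3 + 12))*125 - 66 = (12*15)*125 - 66 = 180*125 - 66 = 22500 - 66 = 22434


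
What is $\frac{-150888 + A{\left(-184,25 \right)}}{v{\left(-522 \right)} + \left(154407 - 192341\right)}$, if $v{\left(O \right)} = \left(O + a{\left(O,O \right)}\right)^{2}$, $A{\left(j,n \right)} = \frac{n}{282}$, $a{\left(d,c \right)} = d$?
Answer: $- \frac{42550391}{296664564} \approx -0.14343$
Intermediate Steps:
$A{\left(j,n \right)} = \frac{n}{282}$ ($A{\left(j,n \right)} = n \frac{1}{282} = \frac{n}{282}$)
$v{\left(O \right)} = 4 O^{2}$ ($v{\left(O \right)} = \left(O + O\right)^{2} = \left(2 O\right)^{2} = 4 O^{2}$)
$\frac{-150888 + A{\left(-184,25 \right)}}{v{\left(-522 \right)} + \left(154407 - 192341\right)} = \frac{-150888 + \frac{1}{282} \cdot 25}{4 \left(-522\right)^{2} + \left(154407 - 192341\right)} = \frac{-150888 + \frac{25}{282}}{4 \cdot 272484 - 37934} = - \frac{42550391}{282 \left(1089936 - 37934\right)} = - \frac{42550391}{282 \cdot 1052002} = \left(- \frac{42550391}{282}\right) \frac{1}{1052002} = - \frac{42550391}{296664564}$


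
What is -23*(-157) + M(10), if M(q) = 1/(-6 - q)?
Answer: 57775/16 ≈ 3610.9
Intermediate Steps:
-23*(-157) + M(10) = -23*(-157) - 1/(6 + 10) = 3611 - 1/16 = 57775/16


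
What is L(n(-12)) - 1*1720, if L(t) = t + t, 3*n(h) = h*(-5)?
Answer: -1680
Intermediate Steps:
n(h) = -5*h/3 (n(h) = (h*(-5))/3 = (-5*h)/3 = -5*h/3)
L(t) = 2*t
L(n(-12)) - 1*1720 = 2*(-5/3*(-12)) - 1*1720 = 2*20 - 1720 = 40 - 1720 = -1680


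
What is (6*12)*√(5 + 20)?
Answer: 360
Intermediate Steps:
(6*12)*√(5 + 20) = 72*√25 = 72*5 = 360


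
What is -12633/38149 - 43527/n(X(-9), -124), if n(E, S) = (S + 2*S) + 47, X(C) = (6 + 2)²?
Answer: 1656405798/12398425 ≈ 133.60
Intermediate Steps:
X(C) = 64 (X(C) = 8² = 64)
n(E, S) = 47 + 3*S (n(E, S) = 3*S + 47 = 47 + 3*S)
-12633/38149 - 43527/n(X(-9), -124) = -12633/38149 - 43527/(47 + 3*(-124)) = -12633*1/38149 - 43527/(47 - 372) = -12633/38149 - 43527/(-325) = -12633/38149 - 43527*(-1/325) = -12633/38149 + 43527/325 = 1656405798/12398425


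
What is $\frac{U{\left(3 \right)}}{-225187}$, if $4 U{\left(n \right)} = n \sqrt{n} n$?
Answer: $- \frac{9 \sqrt{3}}{900748} \approx -1.7306 \cdot 10^{-5}$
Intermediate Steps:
$U{\left(n \right)} = \frac{n^{\frac{5}{2}}}{4}$ ($U{\left(n \right)} = \frac{n \sqrt{n} n}{4} = \frac{n^{\frac{3}{2}} n}{4} = \frac{n^{\frac{5}{2}}}{4}$)
$\frac{U{\left(3 \right)}}{-225187} = \frac{\frac{1}{4} \cdot 3^{\frac{5}{2}}}{-225187} = \frac{9 \sqrt{3}}{4} \left(- \frac{1}{225187}\right) = - \frac{9 \sqrt{3}}{900748}$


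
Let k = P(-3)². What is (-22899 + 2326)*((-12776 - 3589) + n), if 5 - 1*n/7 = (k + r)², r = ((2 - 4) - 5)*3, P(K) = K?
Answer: 356694674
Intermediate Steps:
r = -21 (r = (-2 - 5)*3 = -7*3 = -21)
k = 9 (k = (-3)² = 9)
n = -973 (n = 35 - 7*(9 - 21)² = 35 - 7*(-12)² = 35 - 7*144 = 35 - 1008 = -973)
(-22899 + 2326)*((-12776 - 3589) + n) = (-22899 + 2326)*((-12776 - 3589) - 973) = -20573*(-16365 - 973) = -20573*(-17338) = 356694674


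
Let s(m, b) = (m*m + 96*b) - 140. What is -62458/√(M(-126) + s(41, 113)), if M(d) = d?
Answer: -62458*√12263/12263 ≈ -564.01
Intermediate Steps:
s(m, b) = -140 + m² + 96*b (s(m, b) = (m² + 96*b) - 140 = -140 + m² + 96*b)
-62458/√(M(-126) + s(41, 113)) = -62458/√(-126 + (-140 + 41² + 96*113)) = -62458/√(-126 + (-140 + 1681 + 10848)) = -62458/√(-126 + 12389) = -62458*√12263/12263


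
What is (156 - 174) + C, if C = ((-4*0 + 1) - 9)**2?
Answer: 46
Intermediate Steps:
C = 64 (C = ((0 + 1) - 9)**2 = (1 - 9)**2 = (-8)**2 = 64)
(156 - 174) + C = (156 - 174) + 64 = -18 + 64 = 46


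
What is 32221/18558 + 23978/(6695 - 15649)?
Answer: -78238445/83084166 ≈ -0.94168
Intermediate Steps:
32221/18558 + 23978/(6695 - 15649) = 32221*(1/18558) + 23978/(-8954) = 32221/18558 + 23978*(-1/8954) = 32221/18558 - 11989/4477 = -78238445/83084166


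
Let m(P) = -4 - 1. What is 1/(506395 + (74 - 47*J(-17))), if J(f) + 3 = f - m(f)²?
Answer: 1/508584 ≈ 1.9662e-6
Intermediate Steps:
m(P) = -5
J(f) = -28 + f (J(f) = -3 + (f - 1*(-5)²) = -3 + (f - 1*25) = -3 + (f - 25) = -3 + (-25 + f) = -28 + f)
1/(506395 + (74 - 47*J(-17))) = 1/(506395 + (74 - 47*(-28 - 17))) = 1/(506395 + (74 - 47*(-45))) = 1/(506395 + (74 + 2115)) = 1/(506395 + 2189) = 1/508584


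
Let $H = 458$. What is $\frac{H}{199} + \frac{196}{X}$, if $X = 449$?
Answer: $\frac{244646}{89351} \approx 2.738$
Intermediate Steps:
$\frac{H}{199} + \frac{196}{X} = \frac{458}{199} + \frac{196}{449} = \frac{244646}{89351}$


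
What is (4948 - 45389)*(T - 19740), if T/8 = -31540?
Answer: 11002378460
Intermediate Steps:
T = -252320 (T = 8*(-31540) = -252320)
(4948 - 45389)*(T - 19740) = (4948 - 45389)*(-252320 - 19740) = -40441*(-272060) = 11002378460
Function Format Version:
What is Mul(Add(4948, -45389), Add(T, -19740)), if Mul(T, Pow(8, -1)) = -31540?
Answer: 11002378460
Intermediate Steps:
T = -252320 (T = Mul(8, -31540) = -252320)
Mul(Add(4948, -45389), Add(T, -19740)) = Mul(Add(4948, -45389), Add(-252320, -19740)) = Mul(-40441, -272060) = 11002378460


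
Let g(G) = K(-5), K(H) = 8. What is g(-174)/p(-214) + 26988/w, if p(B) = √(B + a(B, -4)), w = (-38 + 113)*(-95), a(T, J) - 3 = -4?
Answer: -8996/2375 - 8*I*√215/215 ≈ -3.7878 - 0.5456*I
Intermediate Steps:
a(T, J) = -1 (a(T, J) = 3 - 4 = -1)
g(G) = 8
w = -7125 (w = 75*(-95) = -7125)
p(B) = √(-1 + B) (p(B) = √(B - 1) = √(-1 + B))
g(-174)/p(-214) + 26988/w = 8/(√(-1 - 214)) + 26988/(-7125) = 8/(√(-215)) + 26988*(-1/7125) = 8/((I*√215)) - 8996/2375 = 8*(-I*√215/215) - 8996/2375 = -8*I*√215/215 - 8996/2375 = -8996/2375 - 8*I*√215/215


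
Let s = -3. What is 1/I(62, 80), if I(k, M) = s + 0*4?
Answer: -⅓ ≈ -0.33333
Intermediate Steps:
I(k, M) = -3 (I(k, M) = -3 + 0*4 = -3 + 0 = -3)
1/I(62, 80) = 1/(-3) = -⅓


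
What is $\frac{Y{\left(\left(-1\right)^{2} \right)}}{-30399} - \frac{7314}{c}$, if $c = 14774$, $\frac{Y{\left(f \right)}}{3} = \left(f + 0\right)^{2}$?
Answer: $- \frac{37063768}{74852471} \approx -0.49516$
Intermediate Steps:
$Y{\left(f \right)} = 3 f^{2}$ ($Y{\left(f \right)} = 3 \left(f + 0\right)^{2} = 3 f^{2}$)
$\frac{Y{\left(\left(-1\right)^{2} \right)}}{-30399} - \frac{7314}{c} = \frac{3 \left(\left(-1\right)^{2}\right)^{2}}{-30399} - \frac{7314}{14774} = 3 \cdot 1^{2} \left(- \frac{1}{30399}\right) - \frac{3657}{7387} = 3 \cdot 1 \left(- \frac{1}{30399}\right) - \frac{3657}{7387} = 3 \left(- \frac{1}{30399}\right) - \frac{3657}{7387} = - \frac{1}{10133} - \frac{3657}{7387} = - \frac{37063768}{74852471}$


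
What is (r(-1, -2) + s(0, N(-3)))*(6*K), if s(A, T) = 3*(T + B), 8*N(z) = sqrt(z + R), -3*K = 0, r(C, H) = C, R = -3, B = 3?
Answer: 0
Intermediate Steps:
K = 0 (K = -1/3*0 = 0)
N(z) = sqrt(-3 + z)/8 (N(z) = sqrt(z - 3)/8 = sqrt(-3 + z)/8)
s(A, T) = 9 + 3*T (s(A, T) = 3*(T + 3) = 3*(3 + T) = 9 + 3*T)
(r(-1, -2) + s(0, N(-3)))*(6*K) = (-1 + (9 + 3*(sqrt(-3 - 3)/8)))*(6*0) = (-1 + (9 + 3*(sqrt(-6)/8)))*0 = (-1 + (9 + 3*((I*sqrt(6))/8)))*0 = (-1 + (9 + 3*(I*sqrt(6)/8)))*0 = (-1 + (9 + 3*I*sqrt(6)/8))*0 = (8 + 3*I*sqrt(6)/8)*0 = 0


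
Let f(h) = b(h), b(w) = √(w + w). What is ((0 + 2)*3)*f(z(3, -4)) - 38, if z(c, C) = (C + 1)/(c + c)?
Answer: -38 + 6*I ≈ -38.0 + 6.0*I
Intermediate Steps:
b(w) = √2*√w (b(w) = √(2*w) = √2*√w)
z(c, C) = (1 + C)/(2*c) (z(c, C) = (1 + C)/((2*c)) = (1 + C)*(1/(2*c)) = (1 + C)/(2*c))
f(h) = √2*√h
((0 + 2)*3)*f(z(3, -4)) - 38 = ((0 + 2)*3)*(√2*√((½)*(1 - 4)/3)) - 38 = (2*3)*(√2*√((½)*(⅓)*(-3))) - 38 = 6*(√2*√(-½)) - 38 = 6*(√2*(I*√2/2)) - 38 = 6*I - 38 = -38 + 6*I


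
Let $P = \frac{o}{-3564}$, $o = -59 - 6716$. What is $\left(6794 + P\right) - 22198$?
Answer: $- \frac{54893081}{3564} \approx -15402.0$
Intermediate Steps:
$o = -6775$ ($o = -59 - 6716 = -6775$)
$P = \frac{6775}{3564}$ ($P = - \frac{6775}{-3564} = \left(-6775\right) \left(- \frac{1}{3564}\right) = \frac{6775}{3564} \approx 1.901$)
$\left(6794 + P\right) - 22198 = \left(6794 + \frac{6775}{3564}\right) - 22198 = \frac{24220591}{3564} - 22198 = - \frac{54893081}{3564}$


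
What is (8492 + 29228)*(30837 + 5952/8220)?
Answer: 159358256504/137 ≈ 1.1632e+9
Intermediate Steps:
(8492 + 29228)*(30837 + 5952/8220) = 37720*(30837 + 5952*(1/8220)) = 37720*(30837 + 496/685) = 37720*(21123841/685) = 159358256504/137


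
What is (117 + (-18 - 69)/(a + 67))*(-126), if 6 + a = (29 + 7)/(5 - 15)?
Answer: -596592/41 ≈ -14551.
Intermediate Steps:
a = -48/5 (a = -6 + (29 + 7)/(5 - 15) = -6 + 36/(-10) = -6 + 36*(-⅒) = -6 - 18/5 = -48/5 ≈ -9.6000)
(117 + (-18 - 69)/(a + 67))*(-126) = (117 + (-18 - 69)/(-48/5 + 67))*(-126) = (117 - 87/287/5)*(-126) = (117 - 87*5/287)*(-126) = (117 - 435/287)*(-126) = (33144/287)*(-126) = -596592/41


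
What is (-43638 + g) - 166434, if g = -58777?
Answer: -268849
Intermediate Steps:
(-43638 + g) - 166434 = (-43638 - 58777) - 166434 = -102415 - 166434 = -268849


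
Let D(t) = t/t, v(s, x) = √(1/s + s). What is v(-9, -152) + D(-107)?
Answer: 1 + I*√82/3 ≈ 1.0 + 3.0185*I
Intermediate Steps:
v(s, x) = √(s + 1/s)
D(t) = 1
v(-9, -152) + D(-107) = √(-9 + 1/(-9)) + 1 = √(-9 - ⅑) + 1 = √(-82/9) + 1 = I*√82/3 + 1 = 1 + I*√82/3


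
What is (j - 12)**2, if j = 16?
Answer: 16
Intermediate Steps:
(j - 12)**2 = (16 - 12)**2 = 4**2 = 16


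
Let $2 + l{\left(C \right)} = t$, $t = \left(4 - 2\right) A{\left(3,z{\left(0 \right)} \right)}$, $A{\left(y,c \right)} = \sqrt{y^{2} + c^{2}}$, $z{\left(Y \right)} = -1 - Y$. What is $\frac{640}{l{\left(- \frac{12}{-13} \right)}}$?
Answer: $\frac{320}{9} + \frac{320 \sqrt{10}}{9} \approx 147.99$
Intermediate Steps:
$A{\left(y,c \right)} = \sqrt{c^{2} + y^{2}}$
$t = 2 \sqrt{10}$ ($t = \left(4 - 2\right) \sqrt{\left(-1 - 0\right)^{2} + 3^{2}} = 2 \sqrt{\left(-1 + 0\right)^{2} + 9} = 2 \sqrt{\left(-1\right)^{2} + 9} = 2 \sqrt{1 + 9} = 2 \sqrt{10} \approx 6.3246$)
$l{\left(C \right)} = -2 + 2 \sqrt{10}$
$\frac{640}{l{\left(- \frac{12}{-13} \right)}} = \frac{640}{-2 + 2 \sqrt{10}}$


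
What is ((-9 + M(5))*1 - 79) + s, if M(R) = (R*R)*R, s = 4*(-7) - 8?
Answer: 1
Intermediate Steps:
s = -36 (s = -28 - 8 = -36)
M(R) = R³ (M(R) = R²*R = R³)
((-9 + M(5))*1 - 79) + s = ((-9 + 5³)*1 - 79) - 36 = ((-9 + 125)*1 - 79) - 36 = (116*1 - 79) - 36 = (116 - 79) - 36 = 37 - 36 = 1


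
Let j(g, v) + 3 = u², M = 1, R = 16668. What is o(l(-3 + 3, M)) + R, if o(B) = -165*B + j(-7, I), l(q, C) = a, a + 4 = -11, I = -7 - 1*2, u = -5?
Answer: 19165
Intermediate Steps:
I = -9 (I = -7 - 2 = -9)
j(g, v) = 22 (j(g, v) = -3 + (-5)² = -3 + 25 = 22)
a = -15 (a = -4 - 11 = -15)
l(q, C) = -15
o(B) = 22 - 165*B (o(B) = -165*B + 22 = 22 - 165*B)
o(l(-3 + 3, M)) + R = (22 - 165*(-15)) + 16668 = (22 + 2475) + 16668 = 2497 + 16668 = 19165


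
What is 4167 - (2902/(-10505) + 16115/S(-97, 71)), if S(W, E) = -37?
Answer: 1789045844/388685 ≈ 4602.8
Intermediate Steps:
4167 - (2902/(-10505) + 16115/S(-97, 71)) = 4167 - (2902/(-10505) + 16115/(-37)) = 4167 - (2902*(-1/10505) + 16115*(-1/37)) = 4167 - (-2902/10505 - 16115/37) = 4167 - 1*(-169395449/388685) = 4167 + 169395449/388685 = 1789045844/388685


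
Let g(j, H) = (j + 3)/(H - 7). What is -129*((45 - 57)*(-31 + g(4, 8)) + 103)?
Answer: -50439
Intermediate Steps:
g(j, H) = (3 + j)/(-7 + H)
-129*((45 - 57)*(-31 + g(4, 8)) + 103) = -129*((45 - 57)*(-31 + (3 + 4)/(-7 + 8)) + 103) = -129*(-12*(-31 + 7/1) + 103) = -129*(-12*(-31 + 1*7) + 103) = -129*(-12*(-31 + 7) + 103) = -129*(-12*(-24) + 103) = -129*(288 + 103) = -129*391 = -50439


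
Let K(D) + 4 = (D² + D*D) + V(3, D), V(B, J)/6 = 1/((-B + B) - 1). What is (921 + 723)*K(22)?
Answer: 1574952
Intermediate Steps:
V(B, J) = -6 (V(B, J) = 6/((-B + B) - 1) = 6/(0 - 1) = 6/(-1) = 6*(-1) = -6)
K(D) = -10 + 2*D² (K(D) = -4 + ((D² + D*D) - 6) = -4 + ((D² + D²) - 6) = -4 + (2*D² - 6) = -4 + (-6 + 2*D²) = -10 + 2*D²)
(921 + 723)*K(22) = (921 + 723)*(-10 + 2*22²) = 1644*(-10 + 2*484) = 1644*(-10 + 968) = 1644*958 = 1574952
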